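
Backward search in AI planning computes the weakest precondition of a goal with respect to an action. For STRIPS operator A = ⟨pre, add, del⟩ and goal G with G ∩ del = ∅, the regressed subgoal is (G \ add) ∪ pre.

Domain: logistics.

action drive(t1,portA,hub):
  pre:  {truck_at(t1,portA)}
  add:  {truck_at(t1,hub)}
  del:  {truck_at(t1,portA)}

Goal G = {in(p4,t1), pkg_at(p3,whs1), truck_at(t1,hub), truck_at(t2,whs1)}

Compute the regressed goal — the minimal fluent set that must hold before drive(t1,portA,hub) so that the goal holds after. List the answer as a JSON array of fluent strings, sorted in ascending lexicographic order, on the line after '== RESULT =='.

Compute (G \ add) ∪ pre:
  G ∩ del = {}  (empty — regression defined)
  G \ add = {in(p4,t1), pkg_at(p3,whs1), truck_at(t1,hub), truck_at(t2,whs1)} \ {truck_at(t1,hub)} = {in(p4,t1), pkg_at(p3,whs1), truck_at(t2,whs1)}
  ∪ pre   = {in(p4,t1), pkg_at(p3,whs1), truck_at(t2,whs1)} ∪ {truck_at(t1,portA)}
          = {in(p4,t1), pkg_at(p3,whs1), truck_at(t1,portA), truck_at(t2,whs1)}

== RESULT ==
["in(p4,t1)", "pkg_at(p3,whs1)", "truck_at(t1,portA)", "truck_at(t2,whs1)"]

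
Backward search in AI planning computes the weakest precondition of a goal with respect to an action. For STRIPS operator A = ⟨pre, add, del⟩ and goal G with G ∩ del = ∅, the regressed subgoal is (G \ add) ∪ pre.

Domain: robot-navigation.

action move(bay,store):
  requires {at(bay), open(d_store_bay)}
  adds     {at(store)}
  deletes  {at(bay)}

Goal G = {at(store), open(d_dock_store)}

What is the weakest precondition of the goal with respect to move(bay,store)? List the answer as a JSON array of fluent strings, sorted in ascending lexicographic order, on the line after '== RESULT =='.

Regress:
  G ∩ del = {}  (empty — regression defined)
  G \ add = {at(store), open(d_dock_store)} \ {at(store)} = {open(d_dock_store)}
  ∪ pre   = {open(d_dock_store)} ∪ {at(bay), open(d_store_bay)}
          = {at(bay), open(d_dock_store), open(d_store_bay)}

== RESULT ==
["at(bay)", "open(d_dock_store)", "open(d_store_bay)"]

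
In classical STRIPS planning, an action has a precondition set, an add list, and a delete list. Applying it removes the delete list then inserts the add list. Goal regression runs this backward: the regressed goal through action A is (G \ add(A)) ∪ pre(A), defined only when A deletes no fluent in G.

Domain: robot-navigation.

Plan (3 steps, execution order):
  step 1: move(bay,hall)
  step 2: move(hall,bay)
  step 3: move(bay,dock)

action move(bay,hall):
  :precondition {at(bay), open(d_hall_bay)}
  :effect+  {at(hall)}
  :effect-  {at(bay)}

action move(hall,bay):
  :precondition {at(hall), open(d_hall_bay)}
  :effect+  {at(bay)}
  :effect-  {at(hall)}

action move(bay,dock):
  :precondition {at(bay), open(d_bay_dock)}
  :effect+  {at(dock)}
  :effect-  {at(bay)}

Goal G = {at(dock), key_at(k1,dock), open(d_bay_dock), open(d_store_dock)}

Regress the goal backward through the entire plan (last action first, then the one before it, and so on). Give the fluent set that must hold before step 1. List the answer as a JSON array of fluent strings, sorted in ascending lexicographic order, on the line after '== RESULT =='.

Regress step by step:
  through step 3 (move(bay,dock)): drop {at(dock)}, keep {key_at(k1,dock), open(d_bay_dock), open(d_store_dock)}, require {at(bay), open(d_bay_dock)}
    → {at(bay), key_at(k1,dock), open(d_bay_dock), open(d_store_dock)}
  through step 2 (move(hall,bay)): drop {at(bay)}, keep {key_at(k1,dock), open(d_bay_dock), open(d_store_dock)}, require {at(hall), open(d_hall_bay)}
    → {at(hall), key_at(k1,dock), open(d_bay_dock), open(d_hall_bay), open(d_store_dock)}
  through step 1 (move(bay,hall)): drop {at(hall)}, keep {key_at(k1,dock), open(d_bay_dock), open(d_hall_bay), open(d_store_dock)}, require {at(bay), open(d_hall_bay)}
    → {at(bay), key_at(k1,dock), open(d_bay_dock), open(d_hall_bay), open(d_store_dock)}

== RESULT ==
["at(bay)", "key_at(k1,dock)", "open(d_bay_dock)", "open(d_hall_bay)", "open(d_store_dock)"]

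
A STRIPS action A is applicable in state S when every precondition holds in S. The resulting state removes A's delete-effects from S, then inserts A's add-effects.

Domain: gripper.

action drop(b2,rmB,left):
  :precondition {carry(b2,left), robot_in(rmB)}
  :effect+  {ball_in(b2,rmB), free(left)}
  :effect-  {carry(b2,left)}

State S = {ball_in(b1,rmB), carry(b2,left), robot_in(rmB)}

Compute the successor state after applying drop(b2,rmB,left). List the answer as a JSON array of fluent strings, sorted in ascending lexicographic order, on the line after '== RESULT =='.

Progress:
  pre ⊆ S: {carry(b2,left), robot_in(rmB)} ⊆ S  — applicable
  S \ del = {ball_in(b1,rmB), robot_in(rmB)}
  ∪ add   = {ball_in(b1,rmB), ball_in(b2,rmB), free(left), robot_in(rmB)}

== RESULT ==
["ball_in(b1,rmB)", "ball_in(b2,rmB)", "free(left)", "robot_in(rmB)"]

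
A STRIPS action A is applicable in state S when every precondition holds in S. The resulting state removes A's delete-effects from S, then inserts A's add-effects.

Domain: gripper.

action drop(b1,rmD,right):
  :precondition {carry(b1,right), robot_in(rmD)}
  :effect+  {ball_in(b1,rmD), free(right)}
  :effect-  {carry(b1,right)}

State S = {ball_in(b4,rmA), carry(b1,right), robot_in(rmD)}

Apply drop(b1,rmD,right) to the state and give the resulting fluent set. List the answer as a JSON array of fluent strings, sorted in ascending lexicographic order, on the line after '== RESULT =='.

Compute (S \ del) ∪ add:
  pre ⊆ S: {carry(b1,right), robot_in(rmD)} ⊆ S  — applicable
  S \ del = {ball_in(b4,rmA), robot_in(rmD)}
  ∪ add   = {ball_in(b1,rmD), ball_in(b4,rmA), free(right), robot_in(rmD)}

== RESULT ==
["ball_in(b1,rmD)", "ball_in(b4,rmA)", "free(right)", "robot_in(rmD)"]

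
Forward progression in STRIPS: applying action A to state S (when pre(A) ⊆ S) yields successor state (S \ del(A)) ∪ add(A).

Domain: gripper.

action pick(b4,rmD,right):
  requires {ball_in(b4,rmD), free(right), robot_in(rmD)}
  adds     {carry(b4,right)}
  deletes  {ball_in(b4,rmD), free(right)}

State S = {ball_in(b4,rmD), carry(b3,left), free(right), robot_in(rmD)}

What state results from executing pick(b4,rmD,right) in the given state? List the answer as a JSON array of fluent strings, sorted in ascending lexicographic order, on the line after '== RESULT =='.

Progress:
  pre ⊆ S: {ball_in(b4,rmD), free(right), robot_in(rmD)} ⊆ S  — applicable
  S \ del = {carry(b3,left), robot_in(rmD)}
  ∪ add   = {carry(b3,left), carry(b4,right), robot_in(rmD)}

== RESULT ==
["carry(b3,left)", "carry(b4,right)", "robot_in(rmD)"]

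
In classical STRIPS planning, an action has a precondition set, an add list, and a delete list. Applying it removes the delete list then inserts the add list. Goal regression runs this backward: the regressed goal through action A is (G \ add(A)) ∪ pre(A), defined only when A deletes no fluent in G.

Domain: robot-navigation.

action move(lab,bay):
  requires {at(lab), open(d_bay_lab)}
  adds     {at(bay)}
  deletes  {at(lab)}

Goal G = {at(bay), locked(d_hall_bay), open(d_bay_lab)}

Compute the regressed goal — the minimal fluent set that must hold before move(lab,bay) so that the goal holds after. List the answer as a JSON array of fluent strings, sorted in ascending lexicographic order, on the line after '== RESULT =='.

Regress:
  G ∩ del = {}  (empty — regression defined)
  G \ add = {at(bay), locked(d_hall_bay), open(d_bay_lab)} \ {at(bay)} = {locked(d_hall_bay), open(d_bay_lab)}
  ∪ pre   = {locked(d_hall_bay), open(d_bay_lab)} ∪ {at(lab), open(d_bay_lab)}
          = {at(lab), locked(d_hall_bay), open(d_bay_lab)}

== RESULT ==
["at(lab)", "locked(d_hall_bay)", "open(d_bay_lab)"]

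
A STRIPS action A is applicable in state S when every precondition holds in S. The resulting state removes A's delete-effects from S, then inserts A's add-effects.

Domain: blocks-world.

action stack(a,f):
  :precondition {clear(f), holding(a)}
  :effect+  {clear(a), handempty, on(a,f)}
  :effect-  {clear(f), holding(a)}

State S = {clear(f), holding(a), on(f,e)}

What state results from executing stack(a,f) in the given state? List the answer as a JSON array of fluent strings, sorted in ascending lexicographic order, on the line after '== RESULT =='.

Compute (S \ del) ∪ add:
  pre ⊆ S: {clear(f), holding(a)} ⊆ S  — applicable
  S \ del = {on(f,e)}
  ∪ add   = {clear(a), handempty, on(a,f), on(f,e)}

== RESULT ==
["clear(a)", "handempty", "on(a,f)", "on(f,e)"]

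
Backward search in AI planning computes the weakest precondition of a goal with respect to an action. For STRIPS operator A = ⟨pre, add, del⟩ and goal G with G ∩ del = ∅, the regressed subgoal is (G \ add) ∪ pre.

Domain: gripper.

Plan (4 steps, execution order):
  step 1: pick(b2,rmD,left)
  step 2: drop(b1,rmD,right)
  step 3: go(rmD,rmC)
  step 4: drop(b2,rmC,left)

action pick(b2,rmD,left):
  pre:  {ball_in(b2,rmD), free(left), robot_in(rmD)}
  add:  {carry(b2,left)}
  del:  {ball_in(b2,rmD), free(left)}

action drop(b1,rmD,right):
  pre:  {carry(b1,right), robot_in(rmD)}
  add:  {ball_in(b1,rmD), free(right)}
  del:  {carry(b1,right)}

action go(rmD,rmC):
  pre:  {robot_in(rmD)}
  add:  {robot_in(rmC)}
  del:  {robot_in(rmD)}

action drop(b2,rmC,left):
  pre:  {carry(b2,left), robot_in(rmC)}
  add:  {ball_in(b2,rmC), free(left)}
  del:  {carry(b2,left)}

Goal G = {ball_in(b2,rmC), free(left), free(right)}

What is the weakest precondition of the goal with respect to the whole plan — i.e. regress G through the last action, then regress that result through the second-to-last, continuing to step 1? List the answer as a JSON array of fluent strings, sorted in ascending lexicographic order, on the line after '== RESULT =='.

Regress step by step:
  through step 4 (drop(b2,rmC,left)): drop {ball_in(b2,rmC), free(left)}, keep {free(right)}, require {carry(b2,left), robot_in(rmC)}
    → {carry(b2,left), free(right), robot_in(rmC)}
  through step 3 (go(rmD,rmC)): drop {robot_in(rmC)}, keep {carry(b2,left), free(right)}, require {robot_in(rmD)}
    → {carry(b2,left), free(right), robot_in(rmD)}
  through step 2 (drop(b1,rmD,right)): drop {free(right)}, keep {carry(b2,left), robot_in(rmD)}, require {carry(b1,right), robot_in(rmD)}
    → {carry(b1,right), carry(b2,left), robot_in(rmD)}
  through step 1 (pick(b2,rmD,left)): drop {carry(b2,left)}, keep {carry(b1,right), robot_in(rmD)}, require {ball_in(b2,rmD), free(left), robot_in(rmD)}
    → {ball_in(b2,rmD), carry(b1,right), free(left), robot_in(rmD)}

== RESULT ==
["ball_in(b2,rmD)", "carry(b1,right)", "free(left)", "robot_in(rmD)"]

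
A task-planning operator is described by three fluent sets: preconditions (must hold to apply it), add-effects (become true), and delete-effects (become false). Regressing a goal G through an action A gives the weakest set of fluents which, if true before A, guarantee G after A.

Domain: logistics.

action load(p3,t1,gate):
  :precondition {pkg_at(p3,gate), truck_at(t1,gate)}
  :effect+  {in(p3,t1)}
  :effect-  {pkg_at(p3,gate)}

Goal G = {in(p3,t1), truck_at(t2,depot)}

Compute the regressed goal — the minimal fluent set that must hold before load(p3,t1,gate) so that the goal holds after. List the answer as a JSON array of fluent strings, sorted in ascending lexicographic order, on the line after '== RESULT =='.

Compute (G \ add) ∪ pre:
  G ∩ del = {}  (empty — regression defined)
  G \ add = {in(p3,t1), truck_at(t2,depot)} \ {in(p3,t1)} = {truck_at(t2,depot)}
  ∪ pre   = {truck_at(t2,depot)} ∪ {pkg_at(p3,gate), truck_at(t1,gate)}
          = {pkg_at(p3,gate), truck_at(t1,gate), truck_at(t2,depot)}

== RESULT ==
["pkg_at(p3,gate)", "truck_at(t1,gate)", "truck_at(t2,depot)"]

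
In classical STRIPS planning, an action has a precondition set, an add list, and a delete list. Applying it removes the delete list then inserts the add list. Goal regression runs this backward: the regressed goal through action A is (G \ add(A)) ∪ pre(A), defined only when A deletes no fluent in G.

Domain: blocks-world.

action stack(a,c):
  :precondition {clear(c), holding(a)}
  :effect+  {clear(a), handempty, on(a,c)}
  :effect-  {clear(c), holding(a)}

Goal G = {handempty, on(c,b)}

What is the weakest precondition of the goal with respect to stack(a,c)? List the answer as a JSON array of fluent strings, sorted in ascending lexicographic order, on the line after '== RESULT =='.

Compute (G \ add) ∪ pre:
  G ∩ del = {}  (empty — regression defined)
  G \ add = {handempty, on(c,b)} \ {clear(a), handempty, on(a,c)} = {on(c,b)}
  ∪ pre   = {on(c,b)} ∪ {clear(c), holding(a)}
          = {clear(c), holding(a), on(c,b)}

== RESULT ==
["clear(c)", "holding(a)", "on(c,b)"]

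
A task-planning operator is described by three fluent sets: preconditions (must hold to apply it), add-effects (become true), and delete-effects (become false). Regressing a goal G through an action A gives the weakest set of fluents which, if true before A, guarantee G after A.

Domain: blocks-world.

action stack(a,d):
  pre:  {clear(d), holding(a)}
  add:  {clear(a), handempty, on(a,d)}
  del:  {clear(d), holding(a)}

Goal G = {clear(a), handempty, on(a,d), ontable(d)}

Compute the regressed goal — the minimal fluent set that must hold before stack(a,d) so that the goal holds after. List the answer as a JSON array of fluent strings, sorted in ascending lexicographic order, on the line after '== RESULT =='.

Regress:
  G ∩ del = {}  (empty — regression defined)
  G \ add = {clear(a), handempty, on(a,d), ontable(d)} \ {clear(a), handempty, on(a,d)} = {ontable(d)}
  ∪ pre   = {ontable(d)} ∪ {clear(d), holding(a)}
          = {clear(d), holding(a), ontable(d)}

== RESULT ==
["clear(d)", "holding(a)", "ontable(d)"]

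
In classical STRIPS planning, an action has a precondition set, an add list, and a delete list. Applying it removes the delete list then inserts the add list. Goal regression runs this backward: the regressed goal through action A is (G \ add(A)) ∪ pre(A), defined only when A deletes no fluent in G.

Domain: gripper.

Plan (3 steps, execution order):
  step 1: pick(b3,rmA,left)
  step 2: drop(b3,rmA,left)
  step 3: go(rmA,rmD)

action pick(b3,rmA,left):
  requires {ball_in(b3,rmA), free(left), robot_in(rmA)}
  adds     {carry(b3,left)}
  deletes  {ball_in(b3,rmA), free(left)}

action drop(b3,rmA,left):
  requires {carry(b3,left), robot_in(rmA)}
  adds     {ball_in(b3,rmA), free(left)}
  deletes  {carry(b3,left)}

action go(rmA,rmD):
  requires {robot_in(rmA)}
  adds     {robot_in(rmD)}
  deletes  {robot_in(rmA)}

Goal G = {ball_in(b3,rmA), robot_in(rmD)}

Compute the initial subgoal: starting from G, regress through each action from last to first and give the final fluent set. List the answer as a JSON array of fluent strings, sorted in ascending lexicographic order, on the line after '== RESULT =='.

Work backward from the goal:
  through step 3 (go(rmA,rmD)): drop {robot_in(rmD)}, keep {ball_in(b3,rmA)}, require {robot_in(rmA)}
    → {ball_in(b3,rmA), robot_in(rmA)}
  through step 2 (drop(b3,rmA,left)): drop {ball_in(b3,rmA)}, keep {robot_in(rmA)}, require {carry(b3,left), robot_in(rmA)}
    → {carry(b3,left), robot_in(rmA)}
  through step 1 (pick(b3,rmA,left)): drop {carry(b3,left)}, keep {robot_in(rmA)}, require {ball_in(b3,rmA), free(left), robot_in(rmA)}
    → {ball_in(b3,rmA), free(left), robot_in(rmA)}

== RESULT ==
["ball_in(b3,rmA)", "free(left)", "robot_in(rmA)"]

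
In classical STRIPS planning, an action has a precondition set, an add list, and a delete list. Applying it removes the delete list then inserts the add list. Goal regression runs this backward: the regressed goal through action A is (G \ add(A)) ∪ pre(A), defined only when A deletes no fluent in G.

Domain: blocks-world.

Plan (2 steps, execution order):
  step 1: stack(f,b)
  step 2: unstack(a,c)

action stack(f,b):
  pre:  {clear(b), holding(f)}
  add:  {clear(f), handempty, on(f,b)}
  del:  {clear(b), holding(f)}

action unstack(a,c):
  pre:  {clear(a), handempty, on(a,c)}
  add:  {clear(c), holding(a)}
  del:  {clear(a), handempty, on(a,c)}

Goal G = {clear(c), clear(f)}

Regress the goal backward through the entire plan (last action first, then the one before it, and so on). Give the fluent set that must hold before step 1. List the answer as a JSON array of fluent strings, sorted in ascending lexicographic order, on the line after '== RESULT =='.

Regress step by step:
  through step 2 (unstack(a,c)): drop {clear(c)}, keep {clear(f)}, require {clear(a), handempty, on(a,c)}
    → {clear(a), clear(f), handempty, on(a,c)}
  through step 1 (stack(f,b)): drop {clear(f), handempty}, keep {clear(a), on(a,c)}, require {clear(b), holding(f)}
    → {clear(a), clear(b), holding(f), on(a,c)}

== RESULT ==
["clear(a)", "clear(b)", "holding(f)", "on(a,c)"]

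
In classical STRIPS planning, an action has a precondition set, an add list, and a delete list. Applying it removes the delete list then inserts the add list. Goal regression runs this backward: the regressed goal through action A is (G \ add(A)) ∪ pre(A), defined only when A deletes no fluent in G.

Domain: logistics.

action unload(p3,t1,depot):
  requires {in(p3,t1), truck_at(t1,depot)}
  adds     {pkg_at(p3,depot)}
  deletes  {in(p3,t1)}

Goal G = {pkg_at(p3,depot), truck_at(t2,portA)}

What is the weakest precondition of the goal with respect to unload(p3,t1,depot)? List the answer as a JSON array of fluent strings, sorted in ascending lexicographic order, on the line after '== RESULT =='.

Compute (G \ add) ∪ pre:
  G ∩ del = {}  (empty — regression defined)
  G \ add = {pkg_at(p3,depot), truck_at(t2,portA)} \ {pkg_at(p3,depot)} = {truck_at(t2,portA)}
  ∪ pre   = {truck_at(t2,portA)} ∪ {in(p3,t1), truck_at(t1,depot)}
          = {in(p3,t1), truck_at(t1,depot), truck_at(t2,portA)}

== RESULT ==
["in(p3,t1)", "truck_at(t1,depot)", "truck_at(t2,portA)"]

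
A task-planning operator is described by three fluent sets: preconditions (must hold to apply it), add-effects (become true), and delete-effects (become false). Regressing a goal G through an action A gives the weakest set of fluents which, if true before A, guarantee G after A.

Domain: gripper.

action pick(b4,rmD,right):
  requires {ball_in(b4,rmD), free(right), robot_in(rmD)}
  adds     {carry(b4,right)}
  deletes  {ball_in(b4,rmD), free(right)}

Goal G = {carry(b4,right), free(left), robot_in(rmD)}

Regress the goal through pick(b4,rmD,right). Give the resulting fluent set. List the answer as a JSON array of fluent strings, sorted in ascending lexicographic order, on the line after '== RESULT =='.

Compute (G \ add) ∪ pre:
  G ∩ del = {}  (empty — regression defined)
  G \ add = {carry(b4,right), free(left), robot_in(rmD)} \ {carry(b4,right)} = {free(left), robot_in(rmD)}
  ∪ pre   = {free(left), robot_in(rmD)} ∪ {ball_in(b4,rmD), free(right), robot_in(rmD)}
          = {ball_in(b4,rmD), free(left), free(right), robot_in(rmD)}

== RESULT ==
["ball_in(b4,rmD)", "free(left)", "free(right)", "robot_in(rmD)"]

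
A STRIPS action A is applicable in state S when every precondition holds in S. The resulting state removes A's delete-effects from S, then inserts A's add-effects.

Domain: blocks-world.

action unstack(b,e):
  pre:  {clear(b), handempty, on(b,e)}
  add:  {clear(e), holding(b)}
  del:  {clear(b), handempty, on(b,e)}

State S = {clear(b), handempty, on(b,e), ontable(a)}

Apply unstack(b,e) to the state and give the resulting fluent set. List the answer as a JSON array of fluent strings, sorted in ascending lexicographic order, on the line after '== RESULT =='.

Compute (S \ del) ∪ add:
  pre ⊆ S: {clear(b), handempty, on(b,e)} ⊆ S  — applicable
  S \ del = {ontable(a)}
  ∪ add   = {clear(e), holding(b), ontable(a)}

== RESULT ==
["clear(e)", "holding(b)", "ontable(a)"]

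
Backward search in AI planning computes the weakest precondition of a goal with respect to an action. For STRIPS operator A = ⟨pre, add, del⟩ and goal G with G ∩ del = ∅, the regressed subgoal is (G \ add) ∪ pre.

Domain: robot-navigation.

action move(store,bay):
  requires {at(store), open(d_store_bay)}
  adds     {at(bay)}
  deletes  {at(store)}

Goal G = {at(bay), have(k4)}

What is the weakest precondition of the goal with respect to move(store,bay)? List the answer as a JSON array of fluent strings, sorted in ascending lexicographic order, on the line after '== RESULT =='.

Regress:
  G ∩ del = {}  (empty — regression defined)
  G \ add = {at(bay), have(k4)} \ {at(bay)} = {have(k4)}
  ∪ pre   = {have(k4)} ∪ {at(store), open(d_store_bay)}
          = {at(store), have(k4), open(d_store_bay)}

== RESULT ==
["at(store)", "have(k4)", "open(d_store_bay)"]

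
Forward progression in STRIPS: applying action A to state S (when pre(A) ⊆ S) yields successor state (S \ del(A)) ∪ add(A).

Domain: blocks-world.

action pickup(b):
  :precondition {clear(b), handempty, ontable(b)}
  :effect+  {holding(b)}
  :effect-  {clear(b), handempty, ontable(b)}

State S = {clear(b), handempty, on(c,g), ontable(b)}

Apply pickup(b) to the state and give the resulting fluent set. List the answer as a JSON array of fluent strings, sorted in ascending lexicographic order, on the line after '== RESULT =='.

Progress:
  pre ⊆ S: {clear(b), handempty, ontable(b)} ⊆ S  — applicable
  S \ del = {on(c,g)}
  ∪ add   = {holding(b), on(c,g)}

== RESULT ==
["holding(b)", "on(c,g)"]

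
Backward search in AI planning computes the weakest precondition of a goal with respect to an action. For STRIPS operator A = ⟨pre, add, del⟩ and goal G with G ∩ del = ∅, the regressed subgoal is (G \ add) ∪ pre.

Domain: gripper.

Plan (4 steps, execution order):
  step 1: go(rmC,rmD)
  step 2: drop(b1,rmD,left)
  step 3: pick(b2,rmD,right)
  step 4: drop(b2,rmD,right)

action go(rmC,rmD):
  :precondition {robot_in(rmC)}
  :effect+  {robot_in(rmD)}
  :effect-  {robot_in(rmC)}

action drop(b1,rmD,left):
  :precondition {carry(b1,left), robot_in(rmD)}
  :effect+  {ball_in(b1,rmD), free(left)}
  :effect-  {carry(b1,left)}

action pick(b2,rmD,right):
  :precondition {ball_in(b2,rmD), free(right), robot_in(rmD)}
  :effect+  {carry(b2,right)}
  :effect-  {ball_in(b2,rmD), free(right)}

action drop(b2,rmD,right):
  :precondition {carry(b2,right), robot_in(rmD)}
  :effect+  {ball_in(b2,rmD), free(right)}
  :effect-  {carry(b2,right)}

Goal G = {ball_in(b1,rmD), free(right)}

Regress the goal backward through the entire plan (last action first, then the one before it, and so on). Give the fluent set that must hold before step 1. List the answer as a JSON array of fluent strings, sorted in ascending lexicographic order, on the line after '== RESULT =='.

Work backward from the goal:
  through step 4 (drop(b2,rmD,right)): drop {free(right)}, keep {ball_in(b1,rmD)}, require {carry(b2,right), robot_in(rmD)}
    → {ball_in(b1,rmD), carry(b2,right), robot_in(rmD)}
  through step 3 (pick(b2,rmD,right)): drop {carry(b2,right)}, keep {ball_in(b1,rmD), robot_in(rmD)}, require {ball_in(b2,rmD), free(right), robot_in(rmD)}
    → {ball_in(b1,rmD), ball_in(b2,rmD), free(right), robot_in(rmD)}
  through step 2 (drop(b1,rmD,left)): drop {ball_in(b1,rmD)}, keep {ball_in(b2,rmD), free(right), robot_in(rmD)}, require {carry(b1,left), robot_in(rmD)}
    → {ball_in(b2,rmD), carry(b1,left), free(right), robot_in(rmD)}
  through step 1 (go(rmC,rmD)): drop {robot_in(rmD)}, keep {ball_in(b2,rmD), carry(b1,left), free(right)}, require {robot_in(rmC)}
    → {ball_in(b2,rmD), carry(b1,left), free(right), robot_in(rmC)}

== RESULT ==
["ball_in(b2,rmD)", "carry(b1,left)", "free(right)", "robot_in(rmC)"]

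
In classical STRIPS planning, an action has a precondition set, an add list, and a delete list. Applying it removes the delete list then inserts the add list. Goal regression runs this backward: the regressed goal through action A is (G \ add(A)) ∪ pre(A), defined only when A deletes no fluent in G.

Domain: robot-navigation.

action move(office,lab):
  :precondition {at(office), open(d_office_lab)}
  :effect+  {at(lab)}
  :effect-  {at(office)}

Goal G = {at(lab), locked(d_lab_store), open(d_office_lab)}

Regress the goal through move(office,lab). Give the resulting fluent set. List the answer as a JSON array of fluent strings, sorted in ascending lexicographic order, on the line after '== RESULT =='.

Compute (G \ add) ∪ pre:
  G ∩ del = {}  (empty — regression defined)
  G \ add = {at(lab), locked(d_lab_store), open(d_office_lab)} \ {at(lab)} = {locked(d_lab_store), open(d_office_lab)}
  ∪ pre   = {locked(d_lab_store), open(d_office_lab)} ∪ {at(office), open(d_office_lab)}
          = {at(office), locked(d_lab_store), open(d_office_lab)}

== RESULT ==
["at(office)", "locked(d_lab_store)", "open(d_office_lab)"]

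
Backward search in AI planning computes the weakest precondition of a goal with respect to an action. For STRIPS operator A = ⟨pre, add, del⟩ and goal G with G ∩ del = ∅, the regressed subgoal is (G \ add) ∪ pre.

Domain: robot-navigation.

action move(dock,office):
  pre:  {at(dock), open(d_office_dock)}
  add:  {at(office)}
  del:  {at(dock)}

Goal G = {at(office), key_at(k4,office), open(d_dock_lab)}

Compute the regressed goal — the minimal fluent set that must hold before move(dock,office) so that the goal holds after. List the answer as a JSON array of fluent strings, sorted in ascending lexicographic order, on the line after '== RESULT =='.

Compute (G \ add) ∪ pre:
  G ∩ del = {}  (empty — regression defined)
  G \ add = {at(office), key_at(k4,office), open(d_dock_lab)} \ {at(office)} = {key_at(k4,office), open(d_dock_lab)}
  ∪ pre   = {key_at(k4,office), open(d_dock_lab)} ∪ {at(dock), open(d_office_dock)}
          = {at(dock), key_at(k4,office), open(d_dock_lab), open(d_office_dock)}

== RESULT ==
["at(dock)", "key_at(k4,office)", "open(d_dock_lab)", "open(d_office_dock)"]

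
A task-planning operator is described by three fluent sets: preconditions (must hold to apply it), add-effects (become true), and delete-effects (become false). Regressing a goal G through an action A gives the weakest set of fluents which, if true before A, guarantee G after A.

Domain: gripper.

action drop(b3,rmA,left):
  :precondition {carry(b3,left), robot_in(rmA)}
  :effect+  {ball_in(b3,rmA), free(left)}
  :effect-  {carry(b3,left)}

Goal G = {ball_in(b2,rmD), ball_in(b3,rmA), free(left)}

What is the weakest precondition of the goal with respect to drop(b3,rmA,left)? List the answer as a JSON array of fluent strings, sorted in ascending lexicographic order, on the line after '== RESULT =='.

Regress:
  G ∩ del = {}  (empty — regression defined)
  G \ add = {ball_in(b2,rmD), ball_in(b3,rmA), free(left)} \ {ball_in(b3,rmA), free(left)} = {ball_in(b2,rmD)}
  ∪ pre   = {ball_in(b2,rmD)} ∪ {carry(b3,left), robot_in(rmA)}
          = {ball_in(b2,rmD), carry(b3,left), robot_in(rmA)}

== RESULT ==
["ball_in(b2,rmD)", "carry(b3,left)", "robot_in(rmA)"]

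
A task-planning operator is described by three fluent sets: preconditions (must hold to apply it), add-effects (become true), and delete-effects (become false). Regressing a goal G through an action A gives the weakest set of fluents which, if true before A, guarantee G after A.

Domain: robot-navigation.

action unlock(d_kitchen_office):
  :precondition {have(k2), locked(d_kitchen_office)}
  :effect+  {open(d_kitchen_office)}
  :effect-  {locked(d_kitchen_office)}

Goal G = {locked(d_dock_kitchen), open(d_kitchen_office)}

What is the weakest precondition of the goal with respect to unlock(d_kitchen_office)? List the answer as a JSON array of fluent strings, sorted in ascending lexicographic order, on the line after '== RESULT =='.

Regress:
  G ∩ del = {}  (empty — regression defined)
  G \ add = {locked(d_dock_kitchen), open(d_kitchen_office)} \ {open(d_kitchen_office)} = {locked(d_dock_kitchen)}
  ∪ pre   = {locked(d_dock_kitchen)} ∪ {have(k2), locked(d_kitchen_office)}
          = {have(k2), locked(d_dock_kitchen), locked(d_kitchen_office)}

== RESULT ==
["have(k2)", "locked(d_dock_kitchen)", "locked(d_kitchen_office)"]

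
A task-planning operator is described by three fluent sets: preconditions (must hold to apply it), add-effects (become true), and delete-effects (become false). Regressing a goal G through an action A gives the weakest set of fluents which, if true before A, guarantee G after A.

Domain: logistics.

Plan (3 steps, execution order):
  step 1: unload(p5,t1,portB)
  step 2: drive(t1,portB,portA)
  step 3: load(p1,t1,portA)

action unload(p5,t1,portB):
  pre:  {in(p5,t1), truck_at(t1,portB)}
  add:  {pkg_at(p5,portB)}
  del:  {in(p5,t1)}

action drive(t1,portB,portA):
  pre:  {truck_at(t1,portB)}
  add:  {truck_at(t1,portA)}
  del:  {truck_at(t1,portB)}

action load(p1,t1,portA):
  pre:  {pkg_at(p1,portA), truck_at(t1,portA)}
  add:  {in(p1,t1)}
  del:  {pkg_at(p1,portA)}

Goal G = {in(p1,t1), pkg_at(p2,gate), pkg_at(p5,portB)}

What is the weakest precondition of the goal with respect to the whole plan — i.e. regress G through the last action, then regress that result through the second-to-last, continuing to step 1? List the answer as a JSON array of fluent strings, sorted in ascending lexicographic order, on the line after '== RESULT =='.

Work backward from the goal:
  through step 3 (load(p1,t1,portA)): drop {in(p1,t1)}, keep {pkg_at(p2,gate), pkg_at(p5,portB)}, require {pkg_at(p1,portA), truck_at(t1,portA)}
    → {pkg_at(p1,portA), pkg_at(p2,gate), pkg_at(p5,portB), truck_at(t1,portA)}
  through step 2 (drive(t1,portB,portA)): drop {truck_at(t1,portA)}, keep {pkg_at(p1,portA), pkg_at(p2,gate), pkg_at(p5,portB)}, require {truck_at(t1,portB)}
    → {pkg_at(p1,portA), pkg_at(p2,gate), pkg_at(p5,portB), truck_at(t1,portB)}
  through step 1 (unload(p5,t1,portB)): drop {pkg_at(p5,portB)}, keep {pkg_at(p1,portA), pkg_at(p2,gate), truck_at(t1,portB)}, require {in(p5,t1), truck_at(t1,portB)}
    → {in(p5,t1), pkg_at(p1,portA), pkg_at(p2,gate), truck_at(t1,portB)}

== RESULT ==
["in(p5,t1)", "pkg_at(p1,portA)", "pkg_at(p2,gate)", "truck_at(t1,portB)"]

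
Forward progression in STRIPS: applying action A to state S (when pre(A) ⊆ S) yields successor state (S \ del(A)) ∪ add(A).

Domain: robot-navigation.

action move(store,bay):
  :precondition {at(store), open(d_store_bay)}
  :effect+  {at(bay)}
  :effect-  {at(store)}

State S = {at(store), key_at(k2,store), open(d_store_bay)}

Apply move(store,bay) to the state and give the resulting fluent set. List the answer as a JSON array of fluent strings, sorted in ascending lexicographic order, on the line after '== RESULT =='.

Progress:
  pre ⊆ S: {at(store), open(d_store_bay)} ⊆ S  — applicable
  S \ del = {key_at(k2,store), open(d_store_bay)}
  ∪ add   = {at(bay), key_at(k2,store), open(d_store_bay)}

== RESULT ==
["at(bay)", "key_at(k2,store)", "open(d_store_bay)"]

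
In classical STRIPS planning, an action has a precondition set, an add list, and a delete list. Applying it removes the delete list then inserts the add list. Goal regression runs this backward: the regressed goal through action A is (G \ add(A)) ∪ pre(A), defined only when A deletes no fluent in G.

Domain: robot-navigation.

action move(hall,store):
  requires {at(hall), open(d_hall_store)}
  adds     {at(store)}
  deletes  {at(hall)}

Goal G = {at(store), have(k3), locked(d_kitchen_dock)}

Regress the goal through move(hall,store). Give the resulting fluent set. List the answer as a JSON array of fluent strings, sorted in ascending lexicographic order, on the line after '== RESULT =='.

Compute (G \ add) ∪ pre:
  G ∩ del = {}  (empty — regression defined)
  G \ add = {at(store), have(k3), locked(d_kitchen_dock)} \ {at(store)} = {have(k3), locked(d_kitchen_dock)}
  ∪ pre   = {have(k3), locked(d_kitchen_dock)} ∪ {at(hall), open(d_hall_store)}
          = {at(hall), have(k3), locked(d_kitchen_dock), open(d_hall_store)}

== RESULT ==
["at(hall)", "have(k3)", "locked(d_kitchen_dock)", "open(d_hall_store)"]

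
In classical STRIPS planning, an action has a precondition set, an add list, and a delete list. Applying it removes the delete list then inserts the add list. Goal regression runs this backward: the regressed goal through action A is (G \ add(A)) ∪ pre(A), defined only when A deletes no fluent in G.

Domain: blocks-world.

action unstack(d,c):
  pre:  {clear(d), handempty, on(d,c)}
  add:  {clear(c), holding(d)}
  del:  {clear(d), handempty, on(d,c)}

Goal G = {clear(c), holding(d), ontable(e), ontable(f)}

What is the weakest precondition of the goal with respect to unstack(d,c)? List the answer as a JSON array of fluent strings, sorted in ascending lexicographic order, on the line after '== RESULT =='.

Compute (G \ add) ∪ pre:
  G ∩ del = {}  (empty — regression defined)
  G \ add = {clear(c), holding(d), ontable(e), ontable(f)} \ {clear(c), holding(d)} = {ontable(e), ontable(f)}
  ∪ pre   = {ontable(e), ontable(f)} ∪ {clear(d), handempty, on(d,c)}
          = {clear(d), handempty, on(d,c), ontable(e), ontable(f)}

== RESULT ==
["clear(d)", "handempty", "on(d,c)", "ontable(e)", "ontable(f)"]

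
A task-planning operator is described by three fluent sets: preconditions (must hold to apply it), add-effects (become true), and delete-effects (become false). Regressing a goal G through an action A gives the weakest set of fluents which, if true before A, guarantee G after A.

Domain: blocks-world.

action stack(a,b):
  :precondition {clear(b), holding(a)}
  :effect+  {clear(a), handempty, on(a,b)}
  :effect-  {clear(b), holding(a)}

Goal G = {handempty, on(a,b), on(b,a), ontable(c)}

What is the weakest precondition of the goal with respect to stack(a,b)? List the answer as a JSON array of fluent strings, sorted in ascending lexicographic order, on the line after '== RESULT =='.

Regress:
  G ∩ del = {}  (empty — regression defined)
  G \ add = {handempty, on(a,b), on(b,a), ontable(c)} \ {clear(a), handempty, on(a,b)} = {on(b,a), ontable(c)}
  ∪ pre   = {on(b,a), ontable(c)} ∪ {clear(b), holding(a)}
          = {clear(b), holding(a), on(b,a), ontable(c)}

== RESULT ==
["clear(b)", "holding(a)", "on(b,a)", "ontable(c)"]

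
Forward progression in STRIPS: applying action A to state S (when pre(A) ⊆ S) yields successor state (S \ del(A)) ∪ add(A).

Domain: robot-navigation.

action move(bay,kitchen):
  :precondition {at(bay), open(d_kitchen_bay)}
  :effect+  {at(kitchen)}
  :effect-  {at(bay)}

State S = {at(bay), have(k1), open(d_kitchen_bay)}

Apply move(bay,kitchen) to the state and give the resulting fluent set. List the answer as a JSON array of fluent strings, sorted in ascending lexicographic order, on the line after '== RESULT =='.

Compute (S \ del) ∪ add:
  pre ⊆ S: {at(bay), open(d_kitchen_bay)} ⊆ S  — applicable
  S \ del = {have(k1), open(d_kitchen_bay)}
  ∪ add   = {at(kitchen), have(k1), open(d_kitchen_bay)}

== RESULT ==
["at(kitchen)", "have(k1)", "open(d_kitchen_bay)"]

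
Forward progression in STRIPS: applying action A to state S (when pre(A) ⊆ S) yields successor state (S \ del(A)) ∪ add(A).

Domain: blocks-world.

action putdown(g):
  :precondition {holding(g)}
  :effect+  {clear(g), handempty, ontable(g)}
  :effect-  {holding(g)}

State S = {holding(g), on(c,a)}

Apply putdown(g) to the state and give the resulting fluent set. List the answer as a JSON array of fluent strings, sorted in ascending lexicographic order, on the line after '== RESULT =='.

Compute (S \ del) ∪ add:
  pre ⊆ S: {holding(g)} ⊆ S  — applicable
  S \ del = {on(c,a)}
  ∪ add   = {clear(g), handempty, on(c,a), ontable(g)}

== RESULT ==
["clear(g)", "handempty", "on(c,a)", "ontable(g)"]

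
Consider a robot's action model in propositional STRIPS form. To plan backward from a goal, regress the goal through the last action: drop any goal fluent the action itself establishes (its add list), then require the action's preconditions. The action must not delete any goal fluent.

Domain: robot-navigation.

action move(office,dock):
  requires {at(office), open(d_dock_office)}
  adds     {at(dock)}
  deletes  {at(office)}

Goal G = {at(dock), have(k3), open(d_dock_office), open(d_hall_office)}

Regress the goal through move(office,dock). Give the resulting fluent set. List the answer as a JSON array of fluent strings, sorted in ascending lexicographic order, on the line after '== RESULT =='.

Compute (G \ add) ∪ pre:
  G ∩ del = {}  (empty — regression defined)
  G \ add = {at(dock), have(k3), open(d_dock_office), open(d_hall_office)} \ {at(dock)} = {have(k3), open(d_dock_office), open(d_hall_office)}
  ∪ pre   = {have(k3), open(d_dock_office), open(d_hall_office)} ∪ {at(office), open(d_dock_office)}
          = {at(office), have(k3), open(d_dock_office), open(d_hall_office)}

== RESULT ==
["at(office)", "have(k3)", "open(d_dock_office)", "open(d_hall_office)"]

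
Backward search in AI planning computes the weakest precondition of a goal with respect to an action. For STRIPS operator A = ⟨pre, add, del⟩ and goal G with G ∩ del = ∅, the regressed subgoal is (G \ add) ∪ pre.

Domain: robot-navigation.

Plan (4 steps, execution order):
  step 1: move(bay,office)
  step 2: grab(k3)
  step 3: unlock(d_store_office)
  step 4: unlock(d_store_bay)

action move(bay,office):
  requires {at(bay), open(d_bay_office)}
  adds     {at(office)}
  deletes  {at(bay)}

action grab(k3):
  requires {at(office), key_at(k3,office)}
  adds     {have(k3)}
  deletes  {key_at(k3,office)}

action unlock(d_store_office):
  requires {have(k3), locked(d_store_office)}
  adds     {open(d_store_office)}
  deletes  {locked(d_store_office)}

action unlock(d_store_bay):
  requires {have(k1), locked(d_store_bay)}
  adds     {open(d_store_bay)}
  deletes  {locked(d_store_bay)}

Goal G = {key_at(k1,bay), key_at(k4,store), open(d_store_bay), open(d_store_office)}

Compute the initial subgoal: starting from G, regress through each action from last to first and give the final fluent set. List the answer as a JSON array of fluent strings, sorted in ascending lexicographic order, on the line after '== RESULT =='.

Work backward from the goal:
  through step 4 (unlock(d_store_bay)): drop {open(d_store_bay)}, keep {key_at(k1,bay), key_at(k4,store), open(d_store_office)}, require {have(k1), locked(d_store_bay)}
    → {have(k1), key_at(k1,bay), key_at(k4,store), locked(d_store_bay), open(d_store_office)}
  through step 3 (unlock(d_store_office)): drop {open(d_store_office)}, keep {have(k1), key_at(k1,bay), key_at(k4,store), locked(d_store_bay)}, require {have(k3), locked(d_store_office)}
    → {have(k1), have(k3), key_at(k1,bay), key_at(k4,store), locked(d_store_bay), locked(d_store_office)}
  through step 2 (grab(k3)): drop {have(k3)}, keep {have(k1), key_at(k1,bay), key_at(k4,store), locked(d_store_bay), locked(d_store_office)}, require {at(office), key_at(k3,office)}
    → {at(office), have(k1), key_at(k1,bay), key_at(k3,office), key_at(k4,store), locked(d_store_bay), locked(d_store_office)}
  through step 1 (move(bay,office)): drop {at(office)}, keep {have(k1), key_at(k1,bay), key_at(k3,office), key_at(k4,store), locked(d_store_bay), locked(d_store_office)}, require {at(bay), open(d_bay_office)}
    → {at(bay), have(k1), key_at(k1,bay), key_at(k3,office), key_at(k4,store), locked(d_store_bay), locked(d_store_office), open(d_bay_office)}

== RESULT ==
["at(bay)", "have(k1)", "key_at(k1,bay)", "key_at(k3,office)", "key_at(k4,store)", "locked(d_store_bay)", "locked(d_store_office)", "open(d_bay_office)"]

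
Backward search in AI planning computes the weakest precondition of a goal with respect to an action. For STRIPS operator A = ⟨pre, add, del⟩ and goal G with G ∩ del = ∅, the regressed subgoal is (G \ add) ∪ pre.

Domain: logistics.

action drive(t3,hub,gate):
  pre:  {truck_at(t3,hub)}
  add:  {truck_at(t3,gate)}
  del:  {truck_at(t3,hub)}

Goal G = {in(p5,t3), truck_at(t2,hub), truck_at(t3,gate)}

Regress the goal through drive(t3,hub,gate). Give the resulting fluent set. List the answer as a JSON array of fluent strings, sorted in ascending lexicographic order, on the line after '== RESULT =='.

Regress:
  G ∩ del = {}  (empty — regression defined)
  G \ add = {in(p5,t3), truck_at(t2,hub), truck_at(t3,gate)} \ {truck_at(t3,gate)} = {in(p5,t3), truck_at(t2,hub)}
  ∪ pre   = {in(p5,t3), truck_at(t2,hub)} ∪ {truck_at(t3,hub)}
          = {in(p5,t3), truck_at(t2,hub), truck_at(t3,hub)}

== RESULT ==
["in(p5,t3)", "truck_at(t2,hub)", "truck_at(t3,hub)"]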